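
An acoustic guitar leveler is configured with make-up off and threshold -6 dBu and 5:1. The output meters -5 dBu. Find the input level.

-1 dBu

That's 1 dB above the -6 dBu threshold.
Before 5:1 compression the overshoot was 1 × 5 = 5 dB, so input = -6 + 5 = -1 dBu.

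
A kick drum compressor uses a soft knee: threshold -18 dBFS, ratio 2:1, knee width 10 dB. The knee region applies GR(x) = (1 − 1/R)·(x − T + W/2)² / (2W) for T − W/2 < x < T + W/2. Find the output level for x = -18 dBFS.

-18.625 dBFS

x − T + W/2 = -18 − (-18) + 5 = 5.
GR = (1 − 1/2) × 5² / 20 = 0.5 × 25 / 20 = 0.625 dB.
Output = -18 − 0.625 = -18.625 dBFS.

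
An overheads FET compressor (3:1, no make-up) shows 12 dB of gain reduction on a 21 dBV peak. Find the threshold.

Let T be the threshold. Output overshoot = (input overshoot)/R, so 9 − T = (21 − T)/3.
3·(9 − T) = 21 − T → 2·T = 27 − 21 = 6.
T = 6/2 = 3 dBV.

3 dBV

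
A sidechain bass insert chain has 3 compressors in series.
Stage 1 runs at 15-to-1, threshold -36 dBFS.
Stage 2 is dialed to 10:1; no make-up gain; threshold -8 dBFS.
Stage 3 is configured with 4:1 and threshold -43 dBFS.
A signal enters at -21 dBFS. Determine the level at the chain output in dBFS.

-41 dBFS

Stage 1: 15 dB above -36 dBFS, reduced 15:1 to 1 dB above → -35 dBFS.
Stage 2: -35 dBFS ≤ -8 dBFS, so stage 2 doesn't engage; output -35 dBFS.
Stage 3: 8 dB above -43 dBFS, reduced 4:1 to 2 dB above → -41 dBFS.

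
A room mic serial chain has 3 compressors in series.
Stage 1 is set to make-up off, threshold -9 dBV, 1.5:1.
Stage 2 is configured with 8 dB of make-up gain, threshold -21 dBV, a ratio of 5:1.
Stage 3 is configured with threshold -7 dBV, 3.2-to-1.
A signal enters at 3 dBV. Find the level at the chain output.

Stage 1: 3 dBV is 12 dB over -9 dBV; at 1.5:1 that becomes 8 dB over, giving -1 dBV.
Stage 2: -1 dBV is 20 dB over -21 dBV; at 5:1 that becomes 4 dB over, giving -17 dBV; +8 dB make-up → -9 dBV.
Stage 3: -9 dBV is at or below the -7 dBV threshold — no compression; output -9 dBV.

-9 dBV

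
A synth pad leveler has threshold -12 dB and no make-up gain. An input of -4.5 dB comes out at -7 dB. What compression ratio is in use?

1.5:1

Input overshoot = -4.5 − (-12) = 7.5 dB; output overshoot = -7 − (-12) = 5 dB.
Ratio = 7.5 / 5 = 1.5.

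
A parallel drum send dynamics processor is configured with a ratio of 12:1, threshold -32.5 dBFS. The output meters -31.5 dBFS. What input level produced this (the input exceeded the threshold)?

-20.5 dBFS

Post-compression overshoot = -31.5 − (-32.5) = 1 dB.
Input overshoot = R × output overshoot = 12 dB → input = -32.5 + 12 = -20.5 dBFS.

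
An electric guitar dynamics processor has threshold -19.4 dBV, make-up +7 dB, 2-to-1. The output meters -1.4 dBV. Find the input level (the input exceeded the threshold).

2.6 dBV

Remove make-up: -1.4 − 7 = -8.4 dBV.
Post-compression overshoot = -8.4 − (-19.4) = 11 dB.
Before 2:1 compression the overshoot was 11 × 2 = 22 dB, so input = -19.4 + 22 = 2.6 dBV.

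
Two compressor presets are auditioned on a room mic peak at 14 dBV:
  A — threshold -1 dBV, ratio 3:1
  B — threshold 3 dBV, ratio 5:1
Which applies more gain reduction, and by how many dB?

A: 15 dB over, compressed to 5 dB over, so 10 dB of GR.
B: 11 dB over, compressed to 2.2 dB over, so 8.8 dB of GR.
A applies 1.2 dB more gain reduction.

A, by 1.2 dB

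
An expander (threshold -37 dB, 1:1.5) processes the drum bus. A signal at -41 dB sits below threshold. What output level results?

-43 dB

The input is 4 dB below the -37 dB threshold.
A 1:1.5 expander multiplies undershoot by 1.5: 4 × 1.5 = 6 dB below threshold.
Output = -37 − 6 = -43 dB.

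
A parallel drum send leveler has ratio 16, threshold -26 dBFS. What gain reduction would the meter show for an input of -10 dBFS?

15 dB

The signal is 16 dB above threshold.
A 16:1 ratio leaves 1 dB of that excess.
So the signal is attenuated by 16 − 1 = 15 dB.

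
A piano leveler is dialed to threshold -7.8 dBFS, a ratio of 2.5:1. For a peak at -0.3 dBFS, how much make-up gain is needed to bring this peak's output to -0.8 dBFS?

Overshoot 7.5 dB → 7.5/2.5 = 3 dB after compression, so the compressed level is -7.8 + 3 = -4.8 dBFS.
Make-up = target − compressed = -0.8 − (-4.8) = 4 dB.

4 dB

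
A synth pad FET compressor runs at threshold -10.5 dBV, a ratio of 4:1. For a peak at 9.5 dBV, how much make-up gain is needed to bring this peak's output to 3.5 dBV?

9 dB

Overshoot 20 dB → 20/4 = 5 dB after compression, so the compressed level is -10.5 + 5 = -5.5 dBV.
Make-up = target − compressed = 3.5 − (-5.5) = 9 dB.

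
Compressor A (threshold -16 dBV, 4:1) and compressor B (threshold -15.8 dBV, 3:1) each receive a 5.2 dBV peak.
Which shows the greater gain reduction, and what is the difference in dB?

A, by 1.9 dB

A: 21.2 dB over, compressed to 5.3 dB over, so 15.9 dB of GR.
B: 21 dB over, compressed to 7 dB over, so 14 dB of GR.
Difference: 1.9 dB in favour of A.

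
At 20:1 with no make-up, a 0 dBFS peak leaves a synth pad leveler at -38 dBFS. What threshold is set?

Gain reduction = 0 − (-38) = 38 dB; output overshoot = GR / (R − 1) = 38 / 19 = 2 dB.
Threshold = output − output overshoot = -38 − 2 = -40 dBFS.

-40 dBFS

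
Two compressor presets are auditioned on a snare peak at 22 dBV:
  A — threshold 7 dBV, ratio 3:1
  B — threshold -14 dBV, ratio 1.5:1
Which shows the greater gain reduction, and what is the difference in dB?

B, by 2 dB

A: overshoot 15 dB → output overshoot 5 dB → GR 10 dB.
B: overshoot 36 dB → output overshoot 24 dB → GR 12 dB.
Difference: 2 dB in favour of B.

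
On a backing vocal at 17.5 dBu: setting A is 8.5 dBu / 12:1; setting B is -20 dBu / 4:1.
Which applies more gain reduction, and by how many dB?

A: 9 dB over, compressed to 0.75 dB over, so 8.25 dB of GR.
B: 37.5 dB over, compressed to 9.375 dB over, so 28.125 dB of GR.
Difference: 19.875 dB in favour of B.

B, by 19.875 dB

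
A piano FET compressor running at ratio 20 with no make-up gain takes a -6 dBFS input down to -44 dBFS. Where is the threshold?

-46 dBFS

Gain reduction = -6 − (-44) = 38 dB; output overshoot = GR / (R − 1) = 38 / 19 = 2 dB.
Threshold = output − output overshoot = -44 − 2 = -46 dBFS.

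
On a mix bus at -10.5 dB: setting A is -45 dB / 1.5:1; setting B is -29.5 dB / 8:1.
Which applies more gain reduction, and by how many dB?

B, by 5.125 dB

A: GR = 34.5 − 34.5/1.5 = 11.5 dB.
B: GR = 19 − 19/8 = 16.625 dB.
B applies 5.125 dB more gain reduction.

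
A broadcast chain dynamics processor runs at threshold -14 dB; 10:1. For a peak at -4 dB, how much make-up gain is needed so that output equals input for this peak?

The peak compresses to -14 + 10/10 = -13 dB.
To reach -4 dB requires -4 − (-13) = 9 dB of make-up.

9 dB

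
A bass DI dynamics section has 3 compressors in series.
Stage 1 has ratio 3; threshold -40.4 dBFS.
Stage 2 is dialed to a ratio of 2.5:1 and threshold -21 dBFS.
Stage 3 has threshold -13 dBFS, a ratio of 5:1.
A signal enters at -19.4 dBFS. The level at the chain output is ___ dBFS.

Stage 1: -19.4 dBFS is 21 dB over -40.4 dBFS; at 3:1 that becomes 7 dB over, giving -33.4 dBFS.
Stage 2: -33.4 dBFS ≤ -21 dBFS, so stage 2 doesn't engage; output -33.4 dBFS.
Stage 3: below threshold (-33.4 ≤ -13); passes unchanged; output -33.4 dBFS.

-33.4 dBFS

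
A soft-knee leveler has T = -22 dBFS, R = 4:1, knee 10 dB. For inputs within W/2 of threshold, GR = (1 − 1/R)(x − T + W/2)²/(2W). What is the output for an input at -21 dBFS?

x − T + W/2 = -21 − (-22) + 5 = 6.
GR = (1 − 1/4) × 6² / 20 = 0.75 × 36 / 20 = 1.35 dB.
Output = -21 − 1.35 = -22.35 dBFS.

-22.35 dBFS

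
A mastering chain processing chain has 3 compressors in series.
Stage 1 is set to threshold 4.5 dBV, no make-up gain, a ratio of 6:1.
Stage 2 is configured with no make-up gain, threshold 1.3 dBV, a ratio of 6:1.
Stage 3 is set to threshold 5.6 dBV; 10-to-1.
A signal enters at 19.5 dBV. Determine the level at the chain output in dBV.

2.25 dBV

Stage 1: overshoot 15 dB → 15/6 = 2.5 dB → 7 dBV.
Stage 2: 5.7 dB above 1.3 dBV, reduced 6:1 to 0.95 dB above → 2.25 dBV.
Stage 3: 2.25 dBV ≤ 5.6 dBV, so stage 3 doesn't engage; output 2.25 dBV.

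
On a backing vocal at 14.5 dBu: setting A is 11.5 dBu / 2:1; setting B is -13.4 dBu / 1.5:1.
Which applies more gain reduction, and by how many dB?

B, by 7.8 dB

A: GR = 3 − 3/2 = 1.5 dB.
B: GR = 27.9 − 27.9/1.5 = 9.3 dB.
Difference: 7.8 dB in favour of B.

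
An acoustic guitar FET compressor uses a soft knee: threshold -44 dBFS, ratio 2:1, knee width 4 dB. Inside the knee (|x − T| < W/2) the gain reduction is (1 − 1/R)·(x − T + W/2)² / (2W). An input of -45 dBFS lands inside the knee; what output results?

x − T + W/2 = -45 − (-44) + 2 = 1.
GR = (1 − 1/2) × 1² / 8 = 0.5 × 1 / 8 = 0.0625 dB.
Output = -45 − 0.0625 = -45.0625 dBFS.

-45.0625 dBFS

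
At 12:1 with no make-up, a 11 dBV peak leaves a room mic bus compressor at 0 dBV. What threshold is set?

-1 dBV

Let T be the threshold. Output overshoot = (input overshoot)/R, so 0 − T = (11 − T)/12.
12·(0 − T) = 11 − T → 11·T = 0 − 11 = -11.
T = -11/11 = -1 dBV.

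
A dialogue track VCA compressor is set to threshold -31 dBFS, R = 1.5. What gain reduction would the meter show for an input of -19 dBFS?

4 dB

The signal is 12 dB above threshold.
After 1.5:1 compression the overshoot becomes 12/1.5 = 8 dB.
So the signal is attenuated by 12 − 8 = 4 dB.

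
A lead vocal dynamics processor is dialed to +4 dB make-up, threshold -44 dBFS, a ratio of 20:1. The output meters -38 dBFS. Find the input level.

Before make-up, the level was -38 − 4 = -42 dBFS.
That's 2 dB above the -44 dBFS threshold.
Input overshoot = R × output overshoot = 40 dB → input = -44 + 40 = -4 dBFS.

-4 dBFS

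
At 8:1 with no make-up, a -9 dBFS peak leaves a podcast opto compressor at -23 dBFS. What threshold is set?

-25 dBFS

Let T be the threshold. Output overshoot = (input overshoot)/R, so -23 − T = (-9 − T)/8.
8·(-23 − T) = -9 − T → 7·T = -184 − (-9) = -175.
T = -175/7 = -25 dBFS.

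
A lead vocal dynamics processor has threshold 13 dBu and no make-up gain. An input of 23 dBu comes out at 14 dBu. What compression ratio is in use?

Input overshoot = 23 − 13 = 10 dB; output overshoot = 14 − 13 = 1 dB.
Ratio = 10 / 1 = 10.

10:1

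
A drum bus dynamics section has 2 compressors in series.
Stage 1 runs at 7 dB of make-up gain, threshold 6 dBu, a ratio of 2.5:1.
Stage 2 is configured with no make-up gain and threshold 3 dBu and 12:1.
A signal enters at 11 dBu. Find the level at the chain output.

Stage 1: 5 dB above 6 dBu, reduced 2.5:1 to 2 dB above → 8 dBu; +7 dB make-up → 15 dBu.
Stage 2: overshoot 12 dB → 12/12 = 1 dB → 4 dBu.

4 dBu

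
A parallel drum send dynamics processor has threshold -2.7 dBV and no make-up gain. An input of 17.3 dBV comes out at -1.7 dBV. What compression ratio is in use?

Input overshoot = 17.3 − (-2.7) = 20 dB; output overshoot = -1.7 − (-2.7) = 1 dB.
Ratio = 20 / 1 = 20.

20:1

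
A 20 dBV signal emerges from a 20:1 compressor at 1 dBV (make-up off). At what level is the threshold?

0 dBV

Let T be the threshold. Output overshoot = (input overshoot)/R, so 1 − T = (20 − T)/20.
20·(1 − T) = 20 − T → 19·T = 20 − 20 = 0.
T = 0/19 = 0 dBV.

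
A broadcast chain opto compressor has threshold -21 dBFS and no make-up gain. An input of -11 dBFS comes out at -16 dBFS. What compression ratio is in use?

Input overshoot = -11 − (-21) = 10 dB; output overshoot = -16 − (-21) = 5 dB.
Ratio = 10 / 5 = 2.

2:1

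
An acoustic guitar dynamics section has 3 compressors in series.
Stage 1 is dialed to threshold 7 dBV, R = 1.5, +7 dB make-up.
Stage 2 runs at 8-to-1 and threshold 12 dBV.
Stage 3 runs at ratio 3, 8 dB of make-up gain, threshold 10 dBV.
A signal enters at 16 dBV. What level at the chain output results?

19 dBV

Stage 1: 16 dBV is 9 dB over 7 dBV; at 1.5:1 that becomes 6 dB over, giving 13 dBV; +7 dB make-up → 20 dBV.
Stage 2: 20 dBV is 8 dB over 12 dBV; at 8:1 that becomes 1 dB over, giving 13 dBV.
Stage 3: 13 dBV is 3 dB over 10 dBV; at 3:1 that becomes 1 dB over, giving 11 dBV; +8 dB make-up → 19 dBV.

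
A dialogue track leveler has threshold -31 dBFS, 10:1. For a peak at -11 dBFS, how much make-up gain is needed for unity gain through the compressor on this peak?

18 dB

Overshoot 20 dB → 20/10 = 2 dB after compression, so the compressed level is -31 + 2 = -29 dBFS.
Make-up = target − compressed = -11 − (-29) = 18 dB.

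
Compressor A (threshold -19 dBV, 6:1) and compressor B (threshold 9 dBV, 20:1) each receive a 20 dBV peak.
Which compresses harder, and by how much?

A: 39 dB over, compressed to 6.5 dB over, so 32.5 dB of GR.
B: 11 dB over, compressed to 0.55 dB over, so 10.45 dB of GR.
A applies 22.05 dB more gain reduction.

A, by 22.05 dB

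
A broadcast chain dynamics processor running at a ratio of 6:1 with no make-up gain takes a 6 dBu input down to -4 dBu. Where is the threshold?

-6 dBu

Let T be the threshold. Output overshoot = (input overshoot)/R, so -4 − T = (6 − T)/6.
6·(-4 − T) = 6 − T → 5·T = -24 − 6 = -30.
T = -30/5 = -6 dBu.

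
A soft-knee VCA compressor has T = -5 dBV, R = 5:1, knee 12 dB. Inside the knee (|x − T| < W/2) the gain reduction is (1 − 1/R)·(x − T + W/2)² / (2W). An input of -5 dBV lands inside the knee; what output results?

x − T + W/2 = -5 − (-5) + 6 = 6.
GR = (1 − 1/5) × 6² / 24 = 0.8 × 36 / 24 = 1.2 dB.
Output = -5 − 1.2 = -6.2 dBV.

-6.2 dBV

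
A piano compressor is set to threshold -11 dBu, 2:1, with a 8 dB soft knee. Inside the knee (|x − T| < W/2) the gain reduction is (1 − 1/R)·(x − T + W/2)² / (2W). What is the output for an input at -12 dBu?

-12.28125 dBu

x − T + W/2 = -12 − (-11) + 4 = 3.
GR = (1 − 1/2) × 3² / 16 = 0.5 × 9 / 16 = 0.28125 dB.
Output = -12 − 0.28125 = -12.28125 dBu.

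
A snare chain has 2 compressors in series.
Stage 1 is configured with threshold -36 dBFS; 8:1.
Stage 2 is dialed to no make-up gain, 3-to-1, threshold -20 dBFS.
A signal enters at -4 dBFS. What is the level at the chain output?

-32 dBFS

Stage 1: overshoot 32 dB → 32/8 = 4 dB → -32 dBFS.
Stage 2: -32 dBFS ≤ -20 dBFS, so stage 2 doesn't engage; output -32 dBFS.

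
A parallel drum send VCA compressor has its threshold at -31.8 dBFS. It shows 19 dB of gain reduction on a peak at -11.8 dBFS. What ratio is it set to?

20:1

Input overshoot = -11.8 − (-31.8) = 20 dB.
Output overshoot = 20 − 19 = 1 dB.
Ratio = input overshoot / output overshoot = 20 / 1 = 20.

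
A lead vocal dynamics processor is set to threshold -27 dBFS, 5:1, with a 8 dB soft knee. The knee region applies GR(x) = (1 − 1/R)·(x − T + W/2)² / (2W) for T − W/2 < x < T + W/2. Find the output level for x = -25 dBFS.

x − T + W/2 = -25 − (-27) + 4 = 6.
GR = (1 − 1/5) × 6² / 16 = 0.8 × 36 / 16 = 1.8 dB.
Output = -25 − 1.8 = -26.8 dBFS.

-26.8 dBFS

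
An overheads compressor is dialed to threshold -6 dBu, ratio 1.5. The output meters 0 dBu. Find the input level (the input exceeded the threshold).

That's 6 dB above the -6 dBu threshold.
Undo the ratio: input overshoot = 6 × 1.5 = 9 dB, giving input = 3 dBu.

3 dBu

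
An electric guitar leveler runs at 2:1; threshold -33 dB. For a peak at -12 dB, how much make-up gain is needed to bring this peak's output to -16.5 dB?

6 dB

Without make-up, output = threshold + overshoot/2 = -33 + 10.5 = -22.5 dB.
Gap to target: 6 dB.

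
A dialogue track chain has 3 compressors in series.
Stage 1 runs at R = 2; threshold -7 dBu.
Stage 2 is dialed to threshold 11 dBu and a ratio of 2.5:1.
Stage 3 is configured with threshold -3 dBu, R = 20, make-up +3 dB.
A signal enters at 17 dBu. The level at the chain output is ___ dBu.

Stage 1: 17 dBu is 24 dB over -7 dBu; at 2:1 that becomes 12 dB over, giving 5 dBu.
Stage 2: 5 dBu ≤ 11 dBu, so stage 2 doesn't engage; output 5 dBu.
Stage 3: 8 dB above -3 dBu, reduced 20:1 to 0.4 dB above → -2.6 dBu; +3 dB make-up → 0.4 dBu.

0.4 dBu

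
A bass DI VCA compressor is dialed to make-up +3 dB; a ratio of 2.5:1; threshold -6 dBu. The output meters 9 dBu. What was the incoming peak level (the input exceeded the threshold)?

24 dBu

Stripping the +3 dB make-up gives 6 dBu at the gain stage.
Post-compression overshoot = 6 − (-6) = 12 dB.
Before 2.5:1 compression the overshoot was 12 × 2.5 = 30 dB, so input = -6 + 30 = 24 dBu.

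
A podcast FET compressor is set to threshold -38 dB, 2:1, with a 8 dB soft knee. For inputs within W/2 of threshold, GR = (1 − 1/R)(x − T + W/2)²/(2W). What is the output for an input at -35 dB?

x − T + W/2 = -35 − (-38) + 4 = 7.
GR = (1 − 1/2) × 7² / 16 = 0.5 × 49 / 16 = 1.53125 dB.
Output = -35 − 1.53125 = -36.53125 dB.

-36.53125 dB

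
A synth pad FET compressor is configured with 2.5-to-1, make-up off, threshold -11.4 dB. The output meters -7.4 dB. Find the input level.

The compressed level sits -7.4 − (-11.4) = 4 dB over threshold.
Input overshoot = R × output overshoot = 10 dB → input = -11.4 + 10 = -1.4 dB.

-1.4 dB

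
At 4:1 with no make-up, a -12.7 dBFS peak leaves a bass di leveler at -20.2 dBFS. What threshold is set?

Input is 10 dB above T (since output overshoot × R = input overshoot: (-20.2 − T)·4 = -12.7 − T gives T = -22.7 dBFS).
Check: -22.7 + (-12.7 − (-22.7))/4 = -22.7 + 2.5 = -20.2 dBFS. ✓

-22.7 dBFS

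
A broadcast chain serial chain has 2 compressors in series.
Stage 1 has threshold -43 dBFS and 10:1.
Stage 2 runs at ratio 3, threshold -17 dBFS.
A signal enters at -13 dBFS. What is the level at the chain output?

Stage 1: overshoot 30 dB → 30/10 = 3 dB → -40 dBFS.
Stage 2: -40 dBFS ≤ -17 dBFS, so stage 2 doesn't engage; output -40 dBFS.

-40 dBFS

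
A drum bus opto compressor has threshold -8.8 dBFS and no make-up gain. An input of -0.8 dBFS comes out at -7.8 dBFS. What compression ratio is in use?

8:1

Input overshoot = -0.8 − (-8.8) = 8 dB; output overshoot = -7.8 − (-8.8) = 1 dB.
Ratio = 8 / 1 = 8.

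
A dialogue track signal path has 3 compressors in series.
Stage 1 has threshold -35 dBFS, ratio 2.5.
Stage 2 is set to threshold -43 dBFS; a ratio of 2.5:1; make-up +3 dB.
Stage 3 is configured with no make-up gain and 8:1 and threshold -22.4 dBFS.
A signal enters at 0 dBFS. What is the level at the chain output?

Stage 1: 0 dBFS is 35 dB over -35 dBFS; at 2.5:1 that becomes 14 dB over, giving -21 dBFS.
Stage 2: -21 dBFS is 22 dB over -43 dBFS; at 2.5:1 that becomes 8.8 dB over, giving -34.2 dBFS; +3 dB make-up → -31.2 dBFS.
Stage 3: below threshold (-31.2 ≤ -22.4); passes unchanged; output -31.2 dBFS.

-31.2 dBFS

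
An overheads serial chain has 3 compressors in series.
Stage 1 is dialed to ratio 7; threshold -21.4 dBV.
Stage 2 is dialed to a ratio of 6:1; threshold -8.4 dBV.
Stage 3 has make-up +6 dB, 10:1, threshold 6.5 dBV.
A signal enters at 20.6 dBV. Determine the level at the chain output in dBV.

-9.4 dBV

Stage 1: overshoot 42 dB → 42/7 = 6 dB → -15.4 dBV.
Stage 2: -15.4 dBV is at or below the -8.4 dBV threshold — no compression; output -15.4 dBV.
Stage 3: -15.4 dBV is at or below the 6.5 dBV threshold — no compression; make-up brings it to -9.4 dBV.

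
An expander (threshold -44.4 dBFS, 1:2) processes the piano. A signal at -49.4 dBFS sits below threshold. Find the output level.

Below threshold, a 1:2 expander applies gain = (2−1)×(T − x) of attenuation.
(2−1) × 5 = 5 dB, so output = -49.4 − 5 = -54.4 dBFS.

-54.4 dBFS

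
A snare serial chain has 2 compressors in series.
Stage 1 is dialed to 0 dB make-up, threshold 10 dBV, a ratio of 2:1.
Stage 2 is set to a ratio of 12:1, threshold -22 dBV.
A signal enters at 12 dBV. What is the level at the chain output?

Stage 1: 2 dB above 10 dBV, reduced 2:1 to 1 dB above → 11 dBV.
Stage 2: 11 dBV is 33 dB over -22 dBV; at 12:1 that becomes 2.75 dB over, giving -19.25 dBV.

-19.25 dBV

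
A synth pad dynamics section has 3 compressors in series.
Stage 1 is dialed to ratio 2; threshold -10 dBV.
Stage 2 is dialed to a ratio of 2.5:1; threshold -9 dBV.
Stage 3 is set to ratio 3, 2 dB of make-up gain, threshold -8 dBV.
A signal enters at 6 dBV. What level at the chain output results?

-5.4 dBV

Stage 1: 6 dBV is 16 dB over -10 dBV; at 2:1 that becomes 8 dB over, giving -2 dBV.
Stage 2: 7 dB above -9 dBV, reduced 2.5:1 to 2.8 dB above → -6.2 dBV.
Stage 3: -6.2 dBV is 1.8 dB over -8 dBV; at 3:1 that becomes 0.6 dB over, giving -7.4 dBV; +2 dB make-up → -5.4 dBV.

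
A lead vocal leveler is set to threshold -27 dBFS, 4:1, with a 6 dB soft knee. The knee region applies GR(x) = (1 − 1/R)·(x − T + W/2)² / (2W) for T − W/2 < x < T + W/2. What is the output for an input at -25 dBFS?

x − T + W/2 = -25 − (-27) + 3 = 5.
GR = (1 − 1/4) × 5² / 12 = 0.75 × 25 / 12 = 1.5625 dB.
Output = -25 − 1.5625 = -26.5625 dBFS.

-26.5625 dBFS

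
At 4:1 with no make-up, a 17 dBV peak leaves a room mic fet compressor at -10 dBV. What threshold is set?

-19 dBV

Let T be the threshold. Output overshoot = (input overshoot)/R, so -10 − T = (17 − T)/4.
4·(-10 − T) = 17 − T → 3·T = -40 − 17 = -57.
T = -57/3 = -19 dBV.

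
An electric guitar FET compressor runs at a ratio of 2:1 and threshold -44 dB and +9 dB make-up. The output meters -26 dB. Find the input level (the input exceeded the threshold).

-26 dB

Before make-up, the level was -26 − 9 = -35 dB.
The compressed level sits -35 − (-44) = 9 dB over threshold.
Input overshoot = R × output overshoot = 18 dB → input = -44 + 18 = -26 dB.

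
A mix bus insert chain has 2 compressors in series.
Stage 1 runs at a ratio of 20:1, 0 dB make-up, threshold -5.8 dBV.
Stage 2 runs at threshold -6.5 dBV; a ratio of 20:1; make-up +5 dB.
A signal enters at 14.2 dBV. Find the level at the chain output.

-1.415 dBV

Stage 1: 14.2 dBV is 20 dB over -5.8 dBV; at 20:1 that becomes 1 dB over, giving -4.8 dBV.
Stage 2: 1.7 dB above -6.5 dBV, reduced 20:1 to 0.085 dB above → -6.415 dBV; +5 dB make-up → -1.415 dBV.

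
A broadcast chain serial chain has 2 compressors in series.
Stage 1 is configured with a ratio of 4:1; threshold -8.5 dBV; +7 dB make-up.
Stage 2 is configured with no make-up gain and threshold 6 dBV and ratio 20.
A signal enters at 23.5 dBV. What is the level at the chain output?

6.025 dBV

Stage 1: 32 dB above -8.5 dBV, reduced 4:1 to 8 dB above → -0.5 dBV; +7 dB make-up → 6.5 dBV.
Stage 2: overshoot 0.5 dB → 0.5/20 = 0.025 dB → 6.025 dBV.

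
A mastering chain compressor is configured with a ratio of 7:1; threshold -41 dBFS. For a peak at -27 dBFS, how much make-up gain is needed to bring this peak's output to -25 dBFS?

The peak compresses to -41 + 14/7 = -39 dBFS.
To reach -25 dBFS requires -25 − (-39) = 14 dB of make-up.

14 dB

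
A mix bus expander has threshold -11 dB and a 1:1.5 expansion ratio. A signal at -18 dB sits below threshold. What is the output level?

Below threshold, a 1:1.5 expander applies gain = (1.5−1)×(T − x) of attenuation.
(1.5−1) × 7 = 3.5 dB, so output = -18 − 3.5 = -21.5 dB.

-21.5 dB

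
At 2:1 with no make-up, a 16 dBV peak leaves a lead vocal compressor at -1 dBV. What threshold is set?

Gain reduction = 16 − (-1) = 17 dB; output overshoot = GR / (R − 1) = 17 / 1 = 17 dB.
Threshold = output − output overshoot = -1 − 17 = -18 dBV.

-18 dBV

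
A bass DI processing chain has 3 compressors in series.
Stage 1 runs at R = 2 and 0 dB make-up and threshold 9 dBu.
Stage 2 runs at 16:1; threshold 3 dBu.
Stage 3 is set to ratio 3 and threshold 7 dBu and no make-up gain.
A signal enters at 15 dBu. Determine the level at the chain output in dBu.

3.5625 dBu

Stage 1: 15 dBu is 6 dB over 9 dBu; at 2:1 that becomes 3 dB over, giving 12 dBu.
Stage 2: 9 dB above 3 dBu, reduced 16:1 to 0.5625 dB above → 3.5625 dBu.
Stage 3: 3.5625 dBu ≤ 7 dBu, so stage 3 doesn't engage; output 3.5625 dBu.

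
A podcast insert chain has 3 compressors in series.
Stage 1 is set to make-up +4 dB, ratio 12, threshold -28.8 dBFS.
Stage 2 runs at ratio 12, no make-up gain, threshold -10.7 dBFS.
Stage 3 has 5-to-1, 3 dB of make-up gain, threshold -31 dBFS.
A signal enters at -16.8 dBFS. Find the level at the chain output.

Stage 1: 12 dB above -28.8 dBFS, reduced 12:1 to 1 dB above → -27.8 dBFS; +4 dB make-up → -23.8 dBFS.
Stage 2: below threshold (-23.8 ≤ -10.7); passes unchanged; output -23.8 dBFS.
Stage 3: -23.8 dBFS is 7.2 dB over -31 dBFS; at 5:1 that becomes 1.44 dB over, giving -29.56 dBFS; +3 dB make-up → -26.56 dBFS.

-26.56 dBFS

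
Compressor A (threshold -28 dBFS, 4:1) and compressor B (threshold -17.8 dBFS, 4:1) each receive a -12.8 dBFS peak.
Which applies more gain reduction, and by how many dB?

A: GR = 15.2 − 15.2/4 = 11.4 dB.
B: GR = 5 − 5/4 = 3.75 dB.
A applies 7.65 dB more gain reduction.

A, by 7.65 dB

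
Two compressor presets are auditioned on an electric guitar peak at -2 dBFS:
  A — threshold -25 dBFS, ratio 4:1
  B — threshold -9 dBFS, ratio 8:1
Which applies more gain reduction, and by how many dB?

A, by 11.125 dB

A: overshoot 23 dB → output overshoot 5.75 dB → GR 17.25 dB.
B: overshoot 7 dB → output overshoot 0.875 dB → GR 6.125 dB.
A applies 11.125 dB more gain reduction.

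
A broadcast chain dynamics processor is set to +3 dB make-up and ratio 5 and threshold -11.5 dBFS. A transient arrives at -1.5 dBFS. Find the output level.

-6.5 dBFS

Overshoot: -1.5 − (-11.5) = 10 dB.
5:1 compression reduces that to 10/5 = 2 dB over.
Output = -11.5 + 2 = -9.5 dBFS; make-up adds 3 dB, giving -6.5 dBFS.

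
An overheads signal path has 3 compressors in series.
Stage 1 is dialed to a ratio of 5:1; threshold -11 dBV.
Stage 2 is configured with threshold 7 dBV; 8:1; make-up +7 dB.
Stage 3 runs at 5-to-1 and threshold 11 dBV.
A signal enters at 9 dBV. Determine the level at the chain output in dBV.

0 dBV

Stage 1: 9 dBV is 20 dB over -11 dBV; at 5:1 that becomes 4 dB over, giving -7 dBV.
Stage 2: below threshold (-7 ≤ 7); passes unchanged; make-up brings it to 0 dBV.
Stage 3: below threshold (0 ≤ 11); passes unchanged; output 0 dBV.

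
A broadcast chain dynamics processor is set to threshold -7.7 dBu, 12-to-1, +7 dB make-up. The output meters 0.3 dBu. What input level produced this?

Remove make-up: 0.3 − 7 = -6.7 dBu.
Post-compression overshoot = -6.7 − (-7.7) = 1 dB.
Before 12:1 compression the overshoot was 1 × 12 = 12 dB, so input = -7.7 + 12 = 4.3 dBu.

4.3 dBu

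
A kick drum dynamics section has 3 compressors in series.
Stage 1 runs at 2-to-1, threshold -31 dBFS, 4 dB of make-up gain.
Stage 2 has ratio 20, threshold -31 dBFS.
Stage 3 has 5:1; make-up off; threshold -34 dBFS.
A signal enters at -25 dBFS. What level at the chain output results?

Stage 1: overshoot 6 dB → 6/2 = 3 dB → -28 dBFS; +4 dB make-up → -24 dBFS.
Stage 2: -24 dBFS is 7 dB over -31 dBFS; at 20:1 that becomes 0.35 dB over, giving -30.65 dBFS.
Stage 3: -30.65 dBFS is 3.35 dB over -34 dBFS; at 5:1 that becomes 0.67 dB over, giving -33.33 dBFS.

-33.33 dBFS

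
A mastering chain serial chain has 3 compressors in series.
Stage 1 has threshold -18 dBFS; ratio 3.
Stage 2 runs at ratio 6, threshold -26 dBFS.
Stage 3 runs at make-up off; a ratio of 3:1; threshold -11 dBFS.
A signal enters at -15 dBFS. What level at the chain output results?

-24.5 dBFS

Stage 1: 3 dB above -18 dBFS, reduced 3:1 to 1 dB above → -17 dBFS.
Stage 2: overshoot 9 dB → 9/6 = 1.5 dB → -24.5 dBFS.
Stage 3: -24.5 dBFS ≤ -11 dBFS, so stage 3 doesn't engage; output -24.5 dBFS.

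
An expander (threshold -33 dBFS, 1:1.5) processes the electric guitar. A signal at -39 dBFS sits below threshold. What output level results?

Below threshold, a 1:1.5 expander applies gain = (1.5−1)×(T − x) of attenuation.
(1.5−1) × 6 = 3 dB, so output = -39 − 3 = -42 dBFS.

-42 dBFS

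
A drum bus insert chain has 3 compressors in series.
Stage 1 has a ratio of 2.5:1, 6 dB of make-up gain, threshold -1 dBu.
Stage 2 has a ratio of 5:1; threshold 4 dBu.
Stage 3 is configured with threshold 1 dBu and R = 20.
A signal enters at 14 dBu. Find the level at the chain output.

1.22 dBu

Stage 1: 15 dB above -1 dBu, reduced 2.5:1 to 6 dB above → 5 dBu; +6 dB make-up → 11 dBu.
Stage 2: overshoot 7 dB → 7/5 = 1.4 dB → 5.4 dBu.
Stage 3: 5.4 dBu is 4.4 dB over 1 dBu; at 20:1 that becomes 0.22 dB over, giving 1.22 dBu.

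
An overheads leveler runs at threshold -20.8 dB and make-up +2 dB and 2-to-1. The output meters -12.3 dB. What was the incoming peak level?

-7.8 dB

Before make-up, the level was -12.3 − 2 = -14.3 dB.
The compressed level sits -14.3 − (-20.8) = 6.5 dB over threshold.
Before 2:1 compression the overshoot was 6.5 × 2 = 13 dB, so input = -20.8 + 13 = -7.8 dB.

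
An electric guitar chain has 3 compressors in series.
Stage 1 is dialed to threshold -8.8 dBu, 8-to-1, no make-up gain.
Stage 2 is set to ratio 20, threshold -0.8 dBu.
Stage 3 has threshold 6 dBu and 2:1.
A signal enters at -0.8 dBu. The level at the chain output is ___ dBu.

Stage 1: -0.8 dBu is 8 dB over -8.8 dBu; at 8:1 that becomes 1 dB over, giving -7.8 dBu.
Stage 2: -7.8 dBu ≤ -0.8 dBu, so stage 2 doesn't engage; output -7.8 dBu.
Stage 3: -7.8 dBu is at or below the 6 dBu threshold — no compression; output -7.8 dBu.

-7.8 dBu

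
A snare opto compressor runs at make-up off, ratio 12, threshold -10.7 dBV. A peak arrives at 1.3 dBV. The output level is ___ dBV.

-9.7 dBV

Overshoot: 1.3 − (-10.7) = 12 dB.
At 12:1 the overshoot is divided by 12, leaving 1 dB above threshold.
That puts the output at -9.7 dBV.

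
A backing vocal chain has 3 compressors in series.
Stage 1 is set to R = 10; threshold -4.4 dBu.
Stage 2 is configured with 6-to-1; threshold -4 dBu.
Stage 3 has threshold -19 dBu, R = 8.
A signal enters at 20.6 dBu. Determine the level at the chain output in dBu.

Stage 1: overshoot 25 dB → 25/10 = 2.5 dB → -1.9 dBu.
Stage 2: 2.1 dB above -4 dBu, reduced 6:1 to 0.35 dB above → -3.65 dBu.
Stage 3: -3.65 dBu is 15.35 dB over -19 dBu; at 8:1 that becomes 1.91875 dB over, giving -17.08125 dBu.

-17.08125 dBu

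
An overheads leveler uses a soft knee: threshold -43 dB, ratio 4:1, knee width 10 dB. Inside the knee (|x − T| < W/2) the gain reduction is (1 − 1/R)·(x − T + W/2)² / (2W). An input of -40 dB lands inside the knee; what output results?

x − T + W/2 = -40 − (-43) + 5 = 8.
GR = (1 − 1/4) × 8² / 20 = 0.75 × 64 / 20 = 2.4 dB.
Output = -40 − 2.4 = -42.4 dB.

-42.4 dB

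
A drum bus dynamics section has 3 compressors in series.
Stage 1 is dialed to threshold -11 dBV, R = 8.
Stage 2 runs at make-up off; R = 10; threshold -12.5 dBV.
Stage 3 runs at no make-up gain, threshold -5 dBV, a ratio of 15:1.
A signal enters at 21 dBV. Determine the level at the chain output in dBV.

-11.95 dBV

Stage 1: overshoot 32 dB → 32/8 = 4 dB → -7 dBV.
Stage 2: -7 dBV is 5.5 dB over -12.5 dBV; at 10:1 that becomes 0.55 dB over, giving -11.95 dBV.
Stage 3: -11.95 dBV ≤ -5 dBV, so stage 3 doesn't engage; output -11.95 dBV.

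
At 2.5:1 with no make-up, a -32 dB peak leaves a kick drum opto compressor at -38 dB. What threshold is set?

Input is 10 dB above T (since output overshoot × R = input overshoot: (-38 − T)·2.5 = -32 − T gives T = -42 dB).
Check: -42 + (-32 − (-42))/2.5 = -42 + 4 = -38 dB. ✓

-42 dB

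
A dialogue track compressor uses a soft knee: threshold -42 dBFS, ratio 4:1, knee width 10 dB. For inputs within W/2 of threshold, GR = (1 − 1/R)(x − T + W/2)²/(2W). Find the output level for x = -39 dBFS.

-41.4 dBFS

x − T + W/2 = -39 − (-42) + 5 = 8.
GR = (1 − 1/4) × 8² / 20 = 0.75 × 64 / 20 = 2.4 dB.
Output = -39 − 2.4 = -41.4 dBFS.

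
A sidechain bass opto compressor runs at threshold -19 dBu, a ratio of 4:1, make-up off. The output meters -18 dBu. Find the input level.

Post-compression overshoot = -18 − (-19) = 1 dB.
Input overshoot = R × output overshoot = 4 dB → input = -19 + 4 = -15 dBu.

-15 dBu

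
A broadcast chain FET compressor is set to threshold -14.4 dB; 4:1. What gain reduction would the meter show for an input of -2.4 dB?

The signal is 12 dB above threshold.
After 4:1 compression the overshoot becomes 12/4 = 3 dB.
Gain reduction = 12 − 3 = 9 dB.

9 dB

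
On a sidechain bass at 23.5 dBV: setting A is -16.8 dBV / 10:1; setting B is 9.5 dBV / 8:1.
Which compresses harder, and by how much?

A, by 24.02 dB

A: 40.3 dB over, compressed to 4.03 dB over, so 36.27 dB of GR.
B: 14 dB over, compressed to 1.75 dB over, so 12.25 dB of GR.
A applies 24.02 dB more gain reduction.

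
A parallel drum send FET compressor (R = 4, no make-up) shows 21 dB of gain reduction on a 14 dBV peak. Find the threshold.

-14 dBV

Input is 28 dB above T (since output overshoot × R = input overshoot: (-7 − T)·4 = 14 − T gives T = -14 dBV).
Check: -14 + (14 − (-14))/4 = -14 + 7 = -7 dBV. ✓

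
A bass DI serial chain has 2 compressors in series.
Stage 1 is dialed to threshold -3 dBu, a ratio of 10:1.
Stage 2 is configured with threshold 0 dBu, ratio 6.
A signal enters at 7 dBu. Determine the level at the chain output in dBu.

Stage 1: overshoot 10 dB → 10/10 = 1 dB → -2 dBu.
Stage 2: below threshold (-2 ≤ 0); passes unchanged; output -2 dBu.

-2 dBu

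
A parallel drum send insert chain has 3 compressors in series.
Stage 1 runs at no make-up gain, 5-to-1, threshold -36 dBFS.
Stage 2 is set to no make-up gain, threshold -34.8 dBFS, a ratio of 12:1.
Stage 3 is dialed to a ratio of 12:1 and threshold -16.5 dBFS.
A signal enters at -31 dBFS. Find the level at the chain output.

-35 dBFS

Stage 1: overshoot 5 dB → 5/5 = 1 dB → -35 dBFS.
Stage 2: below threshold (-35 ≤ -34.8); passes unchanged; output -35 dBFS.
Stage 3: below threshold (-35 ≤ -16.5); passes unchanged; output -35 dBFS.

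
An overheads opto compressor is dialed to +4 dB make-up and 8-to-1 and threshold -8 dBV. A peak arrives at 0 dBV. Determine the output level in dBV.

-3 dBV

Overshoot: 0 − (-8) = 8 dB.
At 8:1 the overshoot is divided by 8, leaving 1 dB above threshold.
Output = -8 + 1 = -7 dBV; make-up adds 4 dB, giving -3 dBV.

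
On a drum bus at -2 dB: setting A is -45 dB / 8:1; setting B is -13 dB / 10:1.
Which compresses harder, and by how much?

A, by 27.725 dB

A: overshoot 43 dB → output overshoot 5.375 dB → GR 37.625 dB.
B: overshoot 11 dB → output overshoot 1.1 dB → GR 9.9 dB.
A applies 27.725 dB more gain reduction.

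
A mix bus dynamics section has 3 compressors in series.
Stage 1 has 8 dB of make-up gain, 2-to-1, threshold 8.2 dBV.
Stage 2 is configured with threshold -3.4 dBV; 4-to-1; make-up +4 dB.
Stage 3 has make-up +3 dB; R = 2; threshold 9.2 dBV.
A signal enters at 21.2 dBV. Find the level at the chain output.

10.125 dBV

Stage 1: 13 dB above 8.2 dBV, reduced 2:1 to 6.5 dB above → 14.7 dBV; +8 dB make-up → 22.7 dBV.
Stage 2: overshoot 26.1 dB → 26.1/4 = 6.525 dB → 3.125 dBV; +4 dB make-up → 7.125 dBV.
Stage 3: 7.125 dBV ≤ 9.2 dBV, so stage 3 doesn't engage; make-up brings it to 10.125 dBV.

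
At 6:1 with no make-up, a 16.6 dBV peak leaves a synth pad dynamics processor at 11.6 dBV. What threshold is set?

10.6 dBV

Input is 6 dB above T (since output overshoot × R = input overshoot: (11.6 − T)·6 = 16.6 − T gives T = 10.6 dBV).
Check: 10.6 + (16.6 − 10.6)/6 = 10.6 + 1 = 11.6 dBV. ✓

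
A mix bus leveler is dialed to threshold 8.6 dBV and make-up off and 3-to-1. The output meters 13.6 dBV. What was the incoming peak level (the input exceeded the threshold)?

The compressed level sits 13.6 − 8.6 = 5 dB over threshold.
Input overshoot = R × output overshoot = 15 dB → input = 8.6 + 15 = 23.6 dBV.

23.6 dBV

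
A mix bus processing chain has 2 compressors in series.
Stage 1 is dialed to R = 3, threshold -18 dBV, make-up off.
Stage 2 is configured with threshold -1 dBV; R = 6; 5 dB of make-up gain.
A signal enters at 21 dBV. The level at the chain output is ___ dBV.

Stage 1: overshoot 39 dB → 39/3 = 13 dB → -5 dBV.
Stage 2: -5 dBV is at or below the -1 dBV threshold — no compression; make-up brings it to 0 dBV.

0 dBV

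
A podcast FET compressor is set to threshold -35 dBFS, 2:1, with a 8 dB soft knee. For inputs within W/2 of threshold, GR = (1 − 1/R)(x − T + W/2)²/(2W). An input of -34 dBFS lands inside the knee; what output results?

-34.78125 dBFS

x − T + W/2 = -34 − (-35) + 4 = 5.
GR = (1 − 1/2) × 5² / 16 = 0.5 × 25 / 16 = 0.78125 dB.
Output = -34 − 0.78125 = -34.78125 dBFS.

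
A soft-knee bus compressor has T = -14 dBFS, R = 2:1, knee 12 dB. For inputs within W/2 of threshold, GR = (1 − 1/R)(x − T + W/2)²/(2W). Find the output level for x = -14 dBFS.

-14.75 dBFS

x − T + W/2 = -14 − (-14) + 6 = 6.
GR = (1 − 1/2) × 6² / 24 = 0.5 × 36 / 24 = 0.75 dB.
Output = -14 − 0.75 = -14.75 dBFS.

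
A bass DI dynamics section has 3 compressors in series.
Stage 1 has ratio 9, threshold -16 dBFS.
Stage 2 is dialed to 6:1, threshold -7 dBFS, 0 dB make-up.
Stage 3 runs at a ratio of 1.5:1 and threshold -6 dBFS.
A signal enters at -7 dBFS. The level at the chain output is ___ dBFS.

-15 dBFS

Stage 1: overshoot 9 dB → 9/9 = 1 dB → -15 dBFS.
Stage 2: below threshold (-15 ≤ -7); passes unchanged; output -15 dBFS.
Stage 3: -15 dBFS is at or below the -6 dBFS threshold — no compression; output -15 dBFS.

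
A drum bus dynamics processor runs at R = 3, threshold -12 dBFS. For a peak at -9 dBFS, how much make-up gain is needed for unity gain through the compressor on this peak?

2 dB

Without make-up, output = threshold + overshoot/3 = -12 + 1 = -11 dBFS.
Gap to target: 2 dB.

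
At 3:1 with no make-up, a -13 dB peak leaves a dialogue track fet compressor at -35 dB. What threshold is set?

-46 dB

Input is 33 dB above T (since output overshoot × R = input overshoot: (-35 − T)·3 = -13 − T gives T = -46 dB).
Check: -46 + (-13 − (-46))/3 = -46 + 11 = -35 dB. ✓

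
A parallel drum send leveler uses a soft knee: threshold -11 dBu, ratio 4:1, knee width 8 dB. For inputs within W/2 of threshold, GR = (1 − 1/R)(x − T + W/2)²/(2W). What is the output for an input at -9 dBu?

-10.6875 dBu

x − T + W/2 = -9 − (-11) + 4 = 6.
GR = (1 − 1/4) × 6² / 16 = 0.75 × 36 / 16 = 1.6875 dB.
Output = -9 − 1.6875 = -10.6875 dBu.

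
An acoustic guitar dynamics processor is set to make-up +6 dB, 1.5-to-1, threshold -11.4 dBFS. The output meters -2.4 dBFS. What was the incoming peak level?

-6.9 dBFS

Before make-up, the level was -2.4 − 6 = -8.4 dBFS.
That's 3 dB above the -11.4 dBFS threshold.
Before 1.5:1 compression the overshoot was 3 × 1.5 = 4.5 dB, so input = -11.4 + 4.5 = -6.9 dBFS.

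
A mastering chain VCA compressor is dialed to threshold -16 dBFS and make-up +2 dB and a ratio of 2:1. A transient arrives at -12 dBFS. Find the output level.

-12 dBFS

-12 dBFS sits 4 dB over threshold.
2:1 compression reduces that to 4/2 = 2 dB over.
Output = -16 + 2 = -14 dBFS; make-up adds 2 dB, giving -12 dBFS.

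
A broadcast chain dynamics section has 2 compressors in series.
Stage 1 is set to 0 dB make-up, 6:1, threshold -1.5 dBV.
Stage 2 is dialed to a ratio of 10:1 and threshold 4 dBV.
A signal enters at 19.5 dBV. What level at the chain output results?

2 dBV

Stage 1: overshoot 21 dB → 21/6 = 3.5 dB → 2 dBV.
Stage 2: below threshold (2 ≤ 4); passes unchanged; output 2 dBV.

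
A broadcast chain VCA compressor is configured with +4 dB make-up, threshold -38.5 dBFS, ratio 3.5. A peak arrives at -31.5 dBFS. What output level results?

The input is 7 dB above the -38.5 dBFS threshold.
At 3.5:1 the overshoot is divided by 3.5, leaving 2 dB above threshold.
That puts the output at -36.5 dBFS; make-up adds 4 dB, giving -32.5 dBFS.

-32.5 dBFS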